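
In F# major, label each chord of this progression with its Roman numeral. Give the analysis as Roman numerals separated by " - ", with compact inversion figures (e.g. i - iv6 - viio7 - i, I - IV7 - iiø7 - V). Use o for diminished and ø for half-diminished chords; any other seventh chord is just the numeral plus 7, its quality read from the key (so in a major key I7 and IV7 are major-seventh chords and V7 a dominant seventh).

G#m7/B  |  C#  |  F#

G#m7/B: root G# is the supertonic; minor seventh chord there is ii65.
C#: major triad on C# = scale degree 5 → V.
F#: major triad on F# = scale degree 1 → I.

ii65 - V - I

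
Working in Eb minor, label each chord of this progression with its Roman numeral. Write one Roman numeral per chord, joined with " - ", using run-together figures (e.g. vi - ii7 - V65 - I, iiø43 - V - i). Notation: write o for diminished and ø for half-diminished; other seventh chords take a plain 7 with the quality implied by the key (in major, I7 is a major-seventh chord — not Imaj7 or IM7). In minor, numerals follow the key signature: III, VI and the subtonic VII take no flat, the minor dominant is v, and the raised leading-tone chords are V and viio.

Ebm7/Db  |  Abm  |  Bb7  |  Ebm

i42 - iv - V7 - i

Ebm7/Db: minor seventh chord on Eb = scale degree 1 → i42.
Abm has root Ab, degree 4 in Eb minor, so iv.
Bb7 has root Bb, degree 5 in Eb minor, so V7.
Ebm: minor triad on Eb = scale degree 1 → i.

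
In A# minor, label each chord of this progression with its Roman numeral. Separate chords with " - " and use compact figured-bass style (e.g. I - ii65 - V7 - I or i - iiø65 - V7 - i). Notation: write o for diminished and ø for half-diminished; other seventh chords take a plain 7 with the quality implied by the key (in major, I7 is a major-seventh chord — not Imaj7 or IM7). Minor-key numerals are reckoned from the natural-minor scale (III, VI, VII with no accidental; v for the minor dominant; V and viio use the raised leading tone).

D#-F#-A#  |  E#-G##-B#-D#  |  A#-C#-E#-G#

iv - V7 - i7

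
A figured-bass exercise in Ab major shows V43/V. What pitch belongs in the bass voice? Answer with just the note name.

The applied chord V43/V is rooted on Bb: Bb-D-F-Ab.
The figure 43 means second inversion — the fifth is in the bass.

F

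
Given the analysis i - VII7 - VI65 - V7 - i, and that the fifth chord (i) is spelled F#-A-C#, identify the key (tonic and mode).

F# minor

The chord F#m is a minor triad rooted on F#; its label is i.
If F# is scale degree 1 and the mode makes that degree carry a minor triad, the tonic is F# and the mode is minor.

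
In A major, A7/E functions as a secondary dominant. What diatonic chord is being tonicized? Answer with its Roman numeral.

The chord is a dominant seventh chord on A.
A dominant resolves down a perfect fifth: A → D. In A major, D is scale degree 4, i.e. IV.

IV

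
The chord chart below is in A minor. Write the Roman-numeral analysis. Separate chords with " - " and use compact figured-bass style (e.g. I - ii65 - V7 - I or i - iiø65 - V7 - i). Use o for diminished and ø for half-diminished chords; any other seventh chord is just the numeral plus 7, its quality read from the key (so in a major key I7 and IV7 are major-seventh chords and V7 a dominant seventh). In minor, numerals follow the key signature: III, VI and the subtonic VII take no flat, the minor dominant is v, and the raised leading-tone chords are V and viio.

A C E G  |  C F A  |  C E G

i7 - VI64 - III

A-C-E-G has root A, degree 1 in A minor, so i7.
C-F-A has root F, degree 6 in A minor, so VI64.
C-E-G has root C, degree 3 in A minor, so III.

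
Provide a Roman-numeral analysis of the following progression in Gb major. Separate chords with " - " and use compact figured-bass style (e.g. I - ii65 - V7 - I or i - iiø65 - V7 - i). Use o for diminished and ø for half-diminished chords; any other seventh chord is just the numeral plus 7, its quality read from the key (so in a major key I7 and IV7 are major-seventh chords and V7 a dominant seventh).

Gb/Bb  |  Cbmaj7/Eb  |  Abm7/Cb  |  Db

Gb/Bb has root Gb, degree 1 in Gb major, so I6.
Cbmaj7/Eb: major seventh chord on Cb = scale degree 4 → IV65.
Abm7/Cb: minor seventh chord on Ab = scale degree 2 → ii65.
Db has root Db, degree 5 in Gb major, so V.

I6 - IV65 - ii65 - V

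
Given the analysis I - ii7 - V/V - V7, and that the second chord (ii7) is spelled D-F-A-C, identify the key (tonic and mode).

The anchor chord is a minor seventh chord on D, labeled ii7.
ii7 on D implies D is the supertonic; that puts the tonic at C, and the lowercase numeral fits major mode.

C major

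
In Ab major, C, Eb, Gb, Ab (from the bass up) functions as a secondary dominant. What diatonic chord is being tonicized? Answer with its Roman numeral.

IV

The chord is a dominant seventh chord on Ab.
A dominant resolves down a perfect fifth: Ab → Db. In Ab major, Db is scale degree 4, i.e. IV.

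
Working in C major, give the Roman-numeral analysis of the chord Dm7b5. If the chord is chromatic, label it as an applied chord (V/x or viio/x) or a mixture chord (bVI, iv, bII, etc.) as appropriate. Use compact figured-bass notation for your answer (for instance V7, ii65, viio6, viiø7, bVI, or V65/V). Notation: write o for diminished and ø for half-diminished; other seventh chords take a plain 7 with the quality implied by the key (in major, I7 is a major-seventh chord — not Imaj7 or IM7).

iiø7

Stacked in thirds the chord is D-F-Ab-C: a half-diminished seventh chord on D.
D is the second degree of C major. This is the half-diminished supertonic seventh, borrowed from the parallel minor.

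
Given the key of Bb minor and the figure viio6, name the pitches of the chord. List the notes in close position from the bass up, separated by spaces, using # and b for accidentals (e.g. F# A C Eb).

C Eb A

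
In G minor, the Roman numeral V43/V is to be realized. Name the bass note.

E

The applied chord V43/V is rooted on A: A-C#-E-G.
The figure 43 means second inversion — the fifth is in the bass.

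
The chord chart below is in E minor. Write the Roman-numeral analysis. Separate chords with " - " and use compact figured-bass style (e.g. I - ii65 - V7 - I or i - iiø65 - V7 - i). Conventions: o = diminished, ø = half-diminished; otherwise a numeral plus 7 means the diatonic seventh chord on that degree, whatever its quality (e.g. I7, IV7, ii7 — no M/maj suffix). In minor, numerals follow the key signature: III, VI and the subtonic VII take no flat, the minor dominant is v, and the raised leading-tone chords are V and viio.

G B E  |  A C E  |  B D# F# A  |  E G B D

G-B-E: minor triad on E = scale degree 1 → i6.
A-C-E: root A is the subdominant; minor triad there is iv.
B-D#-F#-A: dominant seventh chord on B = scale degree 5 → V7.
E-G-B-D: root E is the tonic; minor seventh chord there is i7.

i6 - iv - V7 - i7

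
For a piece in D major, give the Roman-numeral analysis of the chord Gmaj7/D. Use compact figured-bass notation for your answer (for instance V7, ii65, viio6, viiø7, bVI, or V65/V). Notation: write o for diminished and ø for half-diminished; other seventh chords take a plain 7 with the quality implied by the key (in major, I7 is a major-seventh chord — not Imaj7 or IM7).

IV43

The pitches G-B-D-F# form a major seventh chord rooted on G.
G is scale degree 4 in D major, and a major seventh chord on that degree is written IV7.
With D in the bass the chord is in second inversion, so the figured bass is 43.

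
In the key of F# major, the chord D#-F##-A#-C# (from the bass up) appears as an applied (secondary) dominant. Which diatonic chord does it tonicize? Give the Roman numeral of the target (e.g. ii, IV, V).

ii

The chord is a dominant seventh chord on D#.
A dominant resolves down a perfect fifth: D# → G#. In F# major, G# is scale degree 2, i.e. ii.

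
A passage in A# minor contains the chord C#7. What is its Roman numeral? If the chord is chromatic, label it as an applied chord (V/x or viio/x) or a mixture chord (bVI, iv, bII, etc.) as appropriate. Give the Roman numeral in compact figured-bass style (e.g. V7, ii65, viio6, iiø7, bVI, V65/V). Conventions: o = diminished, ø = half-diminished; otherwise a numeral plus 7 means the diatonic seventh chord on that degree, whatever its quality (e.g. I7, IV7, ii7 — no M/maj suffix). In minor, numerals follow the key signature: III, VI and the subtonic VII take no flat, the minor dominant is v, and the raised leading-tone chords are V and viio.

Stacked in thirds the chord is C#-E#-G#-B: a dominant seventh chord on C#.
C# is not a diatonic chord root with this quality in A# minor, but it lies a perfect fifth above F# (VI), so the chord functions as an applied dominant of VI.

V7/VI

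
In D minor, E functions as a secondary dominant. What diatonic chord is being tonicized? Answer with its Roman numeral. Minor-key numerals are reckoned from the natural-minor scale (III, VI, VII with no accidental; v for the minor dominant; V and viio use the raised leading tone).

V

The chord is a major triad on E.
A dominant resolves down a perfect fifth: E → A. In D minor, A is scale degree 5, i.e. V.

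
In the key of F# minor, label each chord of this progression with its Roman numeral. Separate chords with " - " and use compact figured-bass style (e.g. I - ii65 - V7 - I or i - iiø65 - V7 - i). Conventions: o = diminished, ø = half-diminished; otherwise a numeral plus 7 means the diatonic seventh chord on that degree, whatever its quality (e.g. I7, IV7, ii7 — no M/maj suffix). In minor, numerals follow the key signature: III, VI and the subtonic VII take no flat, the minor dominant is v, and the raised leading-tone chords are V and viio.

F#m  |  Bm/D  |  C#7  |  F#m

F#m: minor triad on F# = scale degree 1 → i.
Bm/D: minor triad on B = scale degree 4 → iv6.
C#7: root C# is the dominant; dominant seventh chord there is V7.
F#m: minor triad on F# = scale degree 1 → i.

i - iv6 - V7 - i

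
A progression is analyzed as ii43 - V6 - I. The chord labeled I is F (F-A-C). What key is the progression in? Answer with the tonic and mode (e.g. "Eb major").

F major

I is given as F-A-C — a major triad with root F.
If F is scale degree 1 and the mode makes that degree carry a major triad, the tonic is F and the mode is major.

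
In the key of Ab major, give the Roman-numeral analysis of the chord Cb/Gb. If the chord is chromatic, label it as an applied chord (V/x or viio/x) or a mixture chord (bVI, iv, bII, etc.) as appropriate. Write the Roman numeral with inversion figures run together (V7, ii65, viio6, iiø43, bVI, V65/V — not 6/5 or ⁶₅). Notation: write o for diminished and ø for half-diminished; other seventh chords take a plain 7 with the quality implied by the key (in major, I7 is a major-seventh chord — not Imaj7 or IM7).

The pitches Cb-Eb-Gb form a major triad rooted on Cb.
Cb is the lowered third degree of Ab major (diatonic 3 would be C). This is a major triad on the lowered third degree, borrowed from the parallel minor.
With Gb in the bass the chord is in second inversion, so the figured bass is 64.

bIII64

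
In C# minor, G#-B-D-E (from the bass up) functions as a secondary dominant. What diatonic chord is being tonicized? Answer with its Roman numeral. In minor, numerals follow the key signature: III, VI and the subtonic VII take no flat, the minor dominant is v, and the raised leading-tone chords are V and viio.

VI

The chord is a dominant seventh chord on E.
A dominant resolves down a perfect fifth: E → A. In C# minor, A is scale degree 6, i.e. VI.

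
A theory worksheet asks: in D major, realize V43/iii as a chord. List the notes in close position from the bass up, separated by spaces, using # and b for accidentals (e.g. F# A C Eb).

V43/iii is a secondary dominant — the dominant seventh of iii. iii in D major is F#, so the applied chord's root is C#, a perfect fifth above.
Building a dominant seventh chord on C# gives C#-E#-G#-B.
The figured bass 43 indicates second inversion, placing the fifth (G#) in the bass: G#-B-C#-E#.

G# B C# E#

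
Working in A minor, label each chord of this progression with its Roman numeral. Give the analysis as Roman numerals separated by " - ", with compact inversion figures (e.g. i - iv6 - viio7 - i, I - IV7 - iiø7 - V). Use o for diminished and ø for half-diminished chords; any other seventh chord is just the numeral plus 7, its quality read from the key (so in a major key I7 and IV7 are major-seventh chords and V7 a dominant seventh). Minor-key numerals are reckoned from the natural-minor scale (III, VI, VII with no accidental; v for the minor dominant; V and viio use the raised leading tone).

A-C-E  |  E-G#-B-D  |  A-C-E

i - V7 - i

A-C-E: minor triad on A = scale degree 1 → i.
E-G#-B-D: dominant seventh chord on E = scale degree 5 → V7.
A-C-E: root A is the tonic; minor triad there is i.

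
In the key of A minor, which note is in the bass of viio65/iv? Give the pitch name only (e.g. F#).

The applied chord viio65/iv is rooted on C#: C#-E-G-Bb.
The figure 65 means first inversion — the third is in the bass.

E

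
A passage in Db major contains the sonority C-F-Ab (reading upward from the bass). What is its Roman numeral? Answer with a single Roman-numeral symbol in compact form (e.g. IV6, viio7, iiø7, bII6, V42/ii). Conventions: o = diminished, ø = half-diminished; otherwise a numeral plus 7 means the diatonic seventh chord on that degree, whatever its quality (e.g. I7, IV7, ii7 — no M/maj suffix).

iii64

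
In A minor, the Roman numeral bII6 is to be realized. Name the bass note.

D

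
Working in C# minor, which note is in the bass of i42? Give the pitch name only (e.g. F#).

i in C# minor has root C#; the chord is C#-E-G#-B.
The figure 42 means third inversion — the seventh is in the bass.

B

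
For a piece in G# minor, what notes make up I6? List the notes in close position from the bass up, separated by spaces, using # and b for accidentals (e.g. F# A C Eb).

I6 is the major tonic (Picardy third), borrowed from the parallel major. In G# minor that root is G#.
So the chord is G#-B#-D#, a major triad.
The figured bass 6 indicates first inversion, placing the third (B#) in the bass: B#-D#-G#.

B# D# G#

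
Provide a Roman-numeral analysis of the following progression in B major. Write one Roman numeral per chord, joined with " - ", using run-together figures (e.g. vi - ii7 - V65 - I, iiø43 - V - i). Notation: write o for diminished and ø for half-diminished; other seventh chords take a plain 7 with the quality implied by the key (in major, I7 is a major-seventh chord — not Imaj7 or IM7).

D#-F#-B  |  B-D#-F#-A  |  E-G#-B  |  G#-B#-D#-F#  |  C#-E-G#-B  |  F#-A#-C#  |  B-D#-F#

I6 - V7/IV - IV - V7/ii - ii7 - V - I

D#-F#-B: root B is the tonic; major triad there is I6.
B-D#-F#-A: a dominant seventh chord on B, the applied dominant of IV → V7/IV.
E-G#-B has root E, degree 4 in B major, so IV.
G#-B#-D#-F#: chromatic; G# is V of ii, so V7/ii.
C#-E-G#-B: minor seventh chord on C# = scale degree 2 → ii7.
F#-A#-C#: root F# is the dominant; major triad there is V.
B-D#-F# has root B, degree 1 in B major, so I.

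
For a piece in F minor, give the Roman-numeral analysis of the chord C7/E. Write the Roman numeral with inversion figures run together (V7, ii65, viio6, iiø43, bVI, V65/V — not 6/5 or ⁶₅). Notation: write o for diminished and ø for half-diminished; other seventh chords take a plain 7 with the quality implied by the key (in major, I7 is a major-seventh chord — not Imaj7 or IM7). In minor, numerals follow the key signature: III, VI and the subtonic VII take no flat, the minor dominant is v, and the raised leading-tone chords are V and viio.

The pitches C-E-G-Bb form a dominant seventh chord rooted on C.
In F minor, C is the dominant; the diatonic dominant seventh chord there is V7.
With E in the bass the chord is in first inversion, so the figured bass is 65.

V65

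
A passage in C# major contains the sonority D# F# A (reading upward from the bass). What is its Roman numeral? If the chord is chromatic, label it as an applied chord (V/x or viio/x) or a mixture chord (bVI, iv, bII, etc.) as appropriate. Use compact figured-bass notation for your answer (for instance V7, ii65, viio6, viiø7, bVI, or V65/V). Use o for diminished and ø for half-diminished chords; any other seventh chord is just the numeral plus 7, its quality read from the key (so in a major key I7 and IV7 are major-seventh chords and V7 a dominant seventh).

iio

The pitches D#-F#-A form a diminished triad rooted on D#.
D# is the second degree of C# major. This is the diminished supertonic triad, borrowed from the parallel minor.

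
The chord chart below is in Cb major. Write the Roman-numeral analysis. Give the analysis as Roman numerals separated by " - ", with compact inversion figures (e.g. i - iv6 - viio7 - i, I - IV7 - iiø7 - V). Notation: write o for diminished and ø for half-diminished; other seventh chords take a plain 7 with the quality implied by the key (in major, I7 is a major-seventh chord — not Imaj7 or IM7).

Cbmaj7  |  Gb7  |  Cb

I7 - V7 - I

Cbmaj7 has root Cb, degree 1 in Cb major, so I7.
Gb7 has root Gb, degree 5 in Cb major, so V7.
Cb has root Cb, degree 1 in Cb major, so I.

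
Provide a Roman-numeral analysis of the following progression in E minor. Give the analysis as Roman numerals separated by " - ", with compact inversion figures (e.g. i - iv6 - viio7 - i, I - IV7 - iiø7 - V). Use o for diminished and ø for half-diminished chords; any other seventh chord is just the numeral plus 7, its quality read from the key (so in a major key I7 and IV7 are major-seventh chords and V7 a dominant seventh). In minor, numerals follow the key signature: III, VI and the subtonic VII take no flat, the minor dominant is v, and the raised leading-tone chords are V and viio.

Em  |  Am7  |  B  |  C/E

i - iv7 - V - VI6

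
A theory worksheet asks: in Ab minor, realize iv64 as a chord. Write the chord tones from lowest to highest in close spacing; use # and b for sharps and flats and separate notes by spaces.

Ab Db Fb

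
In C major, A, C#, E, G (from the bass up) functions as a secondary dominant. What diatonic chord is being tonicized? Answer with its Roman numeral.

The chord is a dominant seventh chord on A.
A dominant resolves down a perfect fifth: A → D. In C major, D is scale degree 2, i.e. ii.

ii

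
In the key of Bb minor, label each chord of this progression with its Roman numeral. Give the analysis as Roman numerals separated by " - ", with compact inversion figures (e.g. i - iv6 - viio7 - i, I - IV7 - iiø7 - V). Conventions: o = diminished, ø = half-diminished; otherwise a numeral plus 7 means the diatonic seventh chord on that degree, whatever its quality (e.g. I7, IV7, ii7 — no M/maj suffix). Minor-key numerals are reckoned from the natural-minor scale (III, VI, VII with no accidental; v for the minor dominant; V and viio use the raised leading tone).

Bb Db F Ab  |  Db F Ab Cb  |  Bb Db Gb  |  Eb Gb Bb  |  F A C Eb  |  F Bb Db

Bb-Db-F-Ab: minor seventh chord on Bb = scale degree 1 → i7.
Db-F-Ab-Cb is the secondary dominant of VI (dominant seventh chord on Db): V7/VI.
Bb-Db-Gb: root Gb is the submediant; major triad there is VI6.
Eb-Gb-Bb has root Eb, degree 4 in Bb minor, so iv.
F-A-C-Eb: dominant seventh chord on F = scale degree 5 → V7.
F-Bb-Db: minor triad on Bb = scale degree 1 → i64.

i7 - V7/VI - VI6 - iv - V7 - i64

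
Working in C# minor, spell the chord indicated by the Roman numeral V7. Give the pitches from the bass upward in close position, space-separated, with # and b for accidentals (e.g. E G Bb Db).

G# B# D# F#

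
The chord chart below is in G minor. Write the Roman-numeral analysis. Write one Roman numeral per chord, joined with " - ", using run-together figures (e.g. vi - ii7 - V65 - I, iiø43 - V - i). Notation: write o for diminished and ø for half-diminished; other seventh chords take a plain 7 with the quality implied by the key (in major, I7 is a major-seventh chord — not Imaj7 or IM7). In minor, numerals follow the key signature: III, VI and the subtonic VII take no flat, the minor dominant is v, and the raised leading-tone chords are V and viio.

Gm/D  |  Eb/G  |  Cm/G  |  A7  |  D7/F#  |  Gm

i64 - VI6 - iv64 - V7/V - V65 - i

Gm/D: minor triad on G = scale degree 1 → i64.
Eb/G has root Eb, degree 6 in G minor, so VI6.
Cm/G has root C, degree 4 in G minor, so iv64.
A7: a dominant seventh chord on A, the applied dominant of V → V7/V.
D7/F#: dominant seventh chord on D = scale degree 5 → V65.
Gm: root G is the tonic; minor triad there is i.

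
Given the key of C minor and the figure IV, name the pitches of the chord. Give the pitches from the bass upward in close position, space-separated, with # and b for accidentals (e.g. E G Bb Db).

Scale degree 4 in C minor is F; here the chord built on it is altered to a major triad. IV is the major subdominant, borrowed from the parallel major.
So the chord is F-A-C.

F A C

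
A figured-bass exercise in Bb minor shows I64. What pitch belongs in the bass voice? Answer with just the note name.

I in Bb minor has root Bb; the chord is Bb-D-F.
The figure 64 means second inversion — the fifth is in the bass.

F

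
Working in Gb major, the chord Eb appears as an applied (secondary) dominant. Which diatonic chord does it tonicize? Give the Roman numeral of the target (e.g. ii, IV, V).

ii

The chord is a major triad on Eb.
A dominant resolves down a perfect fifth: Eb → Ab. In Gb major, Ab is scale degree 2, i.e. ii.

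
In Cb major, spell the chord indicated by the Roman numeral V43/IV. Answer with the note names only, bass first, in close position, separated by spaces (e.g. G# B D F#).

V43/IV is a secondary dominant — the dominant seventh of IV. IV in Cb major is Fb, so the applied chord's root is Cb, a perfect fifth above.
Building a dominant seventh chord on Cb gives Cb-Eb-Gb-Bbb.
The figured bass 43 indicates second inversion, placing the fifth (Gb) in the bass: Gb-Bbb-Cb-Eb.

Gb Bbb Cb Eb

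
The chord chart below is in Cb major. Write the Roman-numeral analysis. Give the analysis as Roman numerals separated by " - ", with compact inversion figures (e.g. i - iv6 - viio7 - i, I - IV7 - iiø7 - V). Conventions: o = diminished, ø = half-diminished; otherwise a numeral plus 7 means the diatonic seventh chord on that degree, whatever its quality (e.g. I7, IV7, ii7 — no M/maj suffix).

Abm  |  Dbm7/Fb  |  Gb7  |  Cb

Abm: minor triad on Ab = scale degree 6 → vi.
Dbm7/Fb: minor seventh chord on Db = scale degree 2 → ii65.
Gb7: dominant seventh chord on Gb = scale degree 5 → V7.
Cb: root Cb is the tonic; major triad there is I.

vi - ii65 - V7 - I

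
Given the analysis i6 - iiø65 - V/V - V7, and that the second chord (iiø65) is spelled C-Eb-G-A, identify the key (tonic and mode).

The chord Am7b5/C is a half-diminished seventh chord rooted on A; its label is iiø65.
Counting down one scale step from A places the tonic on G; a half-diminished seventh chord on degree 2 is diatonic only in minor.

G minor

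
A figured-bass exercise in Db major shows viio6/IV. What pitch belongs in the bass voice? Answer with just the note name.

Ab

The applied chord viio6/IV is rooted on F: F-Ab-Cb.
The figure 6 means first inversion — the third is in the bass.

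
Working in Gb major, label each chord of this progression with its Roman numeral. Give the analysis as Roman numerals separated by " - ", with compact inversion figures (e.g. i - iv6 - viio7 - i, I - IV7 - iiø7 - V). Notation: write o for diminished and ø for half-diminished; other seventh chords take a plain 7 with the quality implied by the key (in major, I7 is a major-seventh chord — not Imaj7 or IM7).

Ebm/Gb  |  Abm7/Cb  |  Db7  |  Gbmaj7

Ebm/Gb: minor triad on Eb = scale degree 6 → vi6.
Abm7/Cb: minor seventh chord on Ab = scale degree 2 → ii65.
Db7: root Db is the dominant; dominant seventh chord there is V7.
Gbmaj7: major seventh chord on Gb = scale degree 1 → I7.

vi6 - ii65 - V7 - I7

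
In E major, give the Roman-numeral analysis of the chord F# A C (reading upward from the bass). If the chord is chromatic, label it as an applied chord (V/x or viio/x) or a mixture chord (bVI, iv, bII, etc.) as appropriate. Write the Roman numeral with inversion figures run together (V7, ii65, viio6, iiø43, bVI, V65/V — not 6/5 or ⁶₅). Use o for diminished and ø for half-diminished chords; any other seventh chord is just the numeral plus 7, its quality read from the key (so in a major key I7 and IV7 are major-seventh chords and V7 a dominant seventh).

The pitches F#-A-C form a diminished triad rooted on F#.
F# is the second degree of E major. This is the diminished supertonic triad, borrowed from the parallel minor.

iio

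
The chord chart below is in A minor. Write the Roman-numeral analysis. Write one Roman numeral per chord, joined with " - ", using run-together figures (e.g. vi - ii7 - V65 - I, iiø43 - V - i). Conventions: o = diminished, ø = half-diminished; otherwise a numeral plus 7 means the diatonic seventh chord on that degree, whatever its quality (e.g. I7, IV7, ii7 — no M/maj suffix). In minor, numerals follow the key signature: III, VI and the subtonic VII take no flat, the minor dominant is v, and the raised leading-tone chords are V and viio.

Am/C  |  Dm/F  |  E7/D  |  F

Am/C: root A is the tonic; minor triad there is i6.
Dm/F: root D is the subdominant; minor triad there is iv6.
E7/D has root E, degree 5 in A minor, so V42.
F: major triad on F = scale degree 6 → VI.

i6 - iv6 - V42 - VI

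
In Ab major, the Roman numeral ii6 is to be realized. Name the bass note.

ii in Ab major has root Bb; the chord is Bb-Db-F.
The figure 6 means first inversion — the third is in the bass.

Db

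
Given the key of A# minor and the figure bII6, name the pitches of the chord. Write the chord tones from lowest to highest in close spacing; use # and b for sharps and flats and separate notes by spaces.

D# F# B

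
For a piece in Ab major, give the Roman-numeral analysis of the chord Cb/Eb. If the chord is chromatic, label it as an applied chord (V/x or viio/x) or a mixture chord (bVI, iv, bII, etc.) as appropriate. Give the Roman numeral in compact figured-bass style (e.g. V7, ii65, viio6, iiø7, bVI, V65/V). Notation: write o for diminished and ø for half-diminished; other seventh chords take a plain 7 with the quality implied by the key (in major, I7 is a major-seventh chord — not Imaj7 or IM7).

The pitches Cb-Eb-Gb form a major triad rooted on Cb.
Cb is the lowered third degree of Ab major (diatonic 3 would be C). This is a major triad on the lowered third degree, borrowed from the parallel minor.
With Eb in the bass the chord is in first inversion, so the figured bass is 6.

bIII6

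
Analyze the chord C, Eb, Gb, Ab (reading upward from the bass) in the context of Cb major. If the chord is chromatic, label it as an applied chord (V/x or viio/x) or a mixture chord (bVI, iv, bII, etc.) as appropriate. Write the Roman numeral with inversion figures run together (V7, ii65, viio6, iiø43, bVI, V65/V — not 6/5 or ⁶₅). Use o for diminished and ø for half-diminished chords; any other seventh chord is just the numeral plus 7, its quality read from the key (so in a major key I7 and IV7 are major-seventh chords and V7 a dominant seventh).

The pitches Ab-C-Eb-Gb form a dominant seventh chord rooted on Ab.
Ab is not a diatonic chord root with this quality in Cb major, but it lies a perfect fifth above Db (ii), so the chord functions as an applied dominant of ii.
With C in the bass the chord is in first inversion, so the figured bass is 65.

V65/ii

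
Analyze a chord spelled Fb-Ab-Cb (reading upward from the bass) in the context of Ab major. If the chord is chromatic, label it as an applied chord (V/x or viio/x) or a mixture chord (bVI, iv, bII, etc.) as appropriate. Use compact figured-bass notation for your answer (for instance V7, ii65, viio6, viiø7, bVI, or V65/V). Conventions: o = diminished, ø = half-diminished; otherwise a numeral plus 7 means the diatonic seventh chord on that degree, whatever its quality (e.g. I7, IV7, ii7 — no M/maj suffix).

bVI

Stacked in thirds the chord is Fb-Ab-Cb: a major triad on Fb.
Fb is the lowered sixth degree of Ab major (diatonic 6 would be F). This is a major triad on the lowered sixth degree, borrowed from the parallel minor.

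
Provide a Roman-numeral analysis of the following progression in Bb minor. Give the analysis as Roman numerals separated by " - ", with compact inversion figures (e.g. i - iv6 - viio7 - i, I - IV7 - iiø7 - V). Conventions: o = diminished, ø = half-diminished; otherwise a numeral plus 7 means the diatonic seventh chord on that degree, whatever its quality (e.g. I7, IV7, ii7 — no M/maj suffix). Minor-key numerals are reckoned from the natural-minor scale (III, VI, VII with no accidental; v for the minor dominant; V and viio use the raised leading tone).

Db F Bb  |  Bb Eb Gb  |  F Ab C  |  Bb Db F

Db-F-Bb has root Bb, degree 1 in Bb minor, so i6.
Bb-Eb-Gb: minor triad on Eb = scale degree 4 → iv64.
F-Ab-C has root F, degree 5 in Bb minor, so v.
Bb-Db-F: minor triad on Bb = scale degree 1 → i.

i6 - iv64 - v - i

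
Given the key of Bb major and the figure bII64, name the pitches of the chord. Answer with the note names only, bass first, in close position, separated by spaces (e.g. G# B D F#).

Gb Cb Eb

Scale degree 2 in Bb major is C; lowering it a half step gives Cb. bII64 is the Neapolitan chord — a major triad on the lowered second degree.
So the chord is Cb-Eb-Gb.
With the 64 figure the chord is in second inversion; from the bass Gb upward in close position it reads Gb-Cb-Eb.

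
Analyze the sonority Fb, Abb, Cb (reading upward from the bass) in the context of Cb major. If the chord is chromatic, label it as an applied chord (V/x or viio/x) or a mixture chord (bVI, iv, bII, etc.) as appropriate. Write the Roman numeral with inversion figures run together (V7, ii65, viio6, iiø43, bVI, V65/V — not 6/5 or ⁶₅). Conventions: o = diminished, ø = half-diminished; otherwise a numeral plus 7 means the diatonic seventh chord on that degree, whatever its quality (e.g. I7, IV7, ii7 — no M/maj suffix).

Stacked in thirds the chord is Fb-Abb-Cb: a minor triad on Fb.
Fb is the fourth degree of Cb major. This is the minor subdominant, borrowed from the parallel minor.

iv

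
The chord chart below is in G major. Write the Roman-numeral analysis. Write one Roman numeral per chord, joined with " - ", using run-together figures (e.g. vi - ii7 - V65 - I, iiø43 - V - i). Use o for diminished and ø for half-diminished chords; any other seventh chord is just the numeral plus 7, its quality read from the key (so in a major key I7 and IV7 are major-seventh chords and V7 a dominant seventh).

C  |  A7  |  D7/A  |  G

IV - V7/V - V43 - I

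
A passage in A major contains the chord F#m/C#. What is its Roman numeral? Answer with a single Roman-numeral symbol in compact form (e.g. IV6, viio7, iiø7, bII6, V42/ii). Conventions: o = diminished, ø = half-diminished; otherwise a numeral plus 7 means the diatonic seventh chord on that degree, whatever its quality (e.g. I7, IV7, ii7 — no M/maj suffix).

vi64

Stacked in thirds the chord is F#-A-C#: a minor triad on F#.
F# is scale degree 6 in A major, and a minor triad on that degree is written vi.
With C# in the bass the chord is in second inversion, so the figured bass is 64.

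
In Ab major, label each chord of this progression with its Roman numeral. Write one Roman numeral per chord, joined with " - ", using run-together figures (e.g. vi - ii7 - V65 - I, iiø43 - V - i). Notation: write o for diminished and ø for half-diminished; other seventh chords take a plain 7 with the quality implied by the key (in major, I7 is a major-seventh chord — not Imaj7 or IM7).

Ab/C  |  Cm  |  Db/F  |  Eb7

I6 - iii - IV6 - V7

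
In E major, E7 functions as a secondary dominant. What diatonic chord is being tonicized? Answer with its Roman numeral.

IV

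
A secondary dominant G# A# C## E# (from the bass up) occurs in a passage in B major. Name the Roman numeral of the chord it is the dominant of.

The chord is a dominant seventh chord on A#.
A dominant resolves down a perfect fifth: A# → D#. In B major, D# is scale degree 3, i.e. iii.

iii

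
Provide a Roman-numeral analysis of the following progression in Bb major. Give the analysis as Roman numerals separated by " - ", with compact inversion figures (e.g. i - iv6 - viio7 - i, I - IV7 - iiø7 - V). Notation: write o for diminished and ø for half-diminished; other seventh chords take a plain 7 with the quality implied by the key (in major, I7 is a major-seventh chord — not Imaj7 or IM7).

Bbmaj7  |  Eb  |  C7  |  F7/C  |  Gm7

I7 - IV - V7/V - V43 - vi7

Bbmaj7: root Bb is the tonic; major seventh chord there is I7.
Eb has root Eb, degree 4 in Bb major, so IV.
C7: a dominant seventh chord on C, the applied dominant of V → V7/V.
F7/C has root F, degree 5 in Bb major, so V43.
Gm7: minor seventh chord on G = scale degree 6 → vi7.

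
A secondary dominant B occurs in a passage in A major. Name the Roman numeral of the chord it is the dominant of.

V

The chord is a major triad on B.
A dominant resolves down a perfect fifth: B → E. In A major, E is scale degree 5, i.e. V.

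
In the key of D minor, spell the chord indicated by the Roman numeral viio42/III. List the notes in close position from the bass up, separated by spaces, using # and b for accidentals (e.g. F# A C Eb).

The slash marks an applied leading-tone chord: viio of III. In D minor, III is F, so the leading tone to it is E, a half step below.
Building a fully diminished seventh chord on E gives E-G-Bb-Db.
The figured bass 42 indicates third inversion, placing the seventh (Db) in the bass: Db-E-G-Bb.

Db E G Bb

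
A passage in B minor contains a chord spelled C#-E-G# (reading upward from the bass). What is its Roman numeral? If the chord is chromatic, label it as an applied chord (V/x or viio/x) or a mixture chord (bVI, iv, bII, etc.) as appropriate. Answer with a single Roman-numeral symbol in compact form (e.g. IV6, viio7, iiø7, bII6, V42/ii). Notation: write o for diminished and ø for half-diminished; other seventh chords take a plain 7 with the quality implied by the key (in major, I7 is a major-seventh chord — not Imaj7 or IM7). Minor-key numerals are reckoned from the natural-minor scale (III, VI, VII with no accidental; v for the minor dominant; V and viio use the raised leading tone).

ii

Stacked in thirds the chord is C#-E-G#: a minor triad on C#.
C# is the second degree of B minor. This is the minor supertonic, borrowed from the parallel major (the Dorian ii).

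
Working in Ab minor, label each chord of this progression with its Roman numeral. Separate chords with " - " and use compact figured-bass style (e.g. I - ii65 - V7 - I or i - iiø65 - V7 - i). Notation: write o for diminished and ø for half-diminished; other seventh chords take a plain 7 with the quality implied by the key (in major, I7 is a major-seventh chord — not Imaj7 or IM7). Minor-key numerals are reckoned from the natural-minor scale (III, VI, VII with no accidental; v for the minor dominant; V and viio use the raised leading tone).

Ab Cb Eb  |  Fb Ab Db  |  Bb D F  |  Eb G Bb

Ab-Cb-Eb has root Ab, degree 1 in Ab minor, so i.
Fb-Ab-Db has root Db, degree 4 in Ab minor, so iv6.
Bb-D-F: a major triad on Bb, the applied dominant of V → V/V.
Eb-G-Bb: major triad on Eb = scale degree 5 → V.

i - iv6 - V/V - V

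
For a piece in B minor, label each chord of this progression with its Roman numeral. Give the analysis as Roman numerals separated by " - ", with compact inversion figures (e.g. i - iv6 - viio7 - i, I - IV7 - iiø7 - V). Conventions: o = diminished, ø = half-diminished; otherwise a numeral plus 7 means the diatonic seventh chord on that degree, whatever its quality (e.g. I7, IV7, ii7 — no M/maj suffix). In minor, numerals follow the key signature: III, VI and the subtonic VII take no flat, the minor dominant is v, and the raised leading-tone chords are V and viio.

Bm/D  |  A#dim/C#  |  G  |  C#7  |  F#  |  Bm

Bm/D: root B is the tonic; minor triad there is i6.
A#dim/C#: root A# is the leading tone; diminished triad there is viio6.
G: root G is the submediant; major triad there is VI.
C#7 is the secondary dominant of V (dominant seventh chord on C#): V7/V.
F# has root F#, degree 5 in B minor, so V.
Bm: root B is the tonic; minor triad there is i.

i6 - viio6 - VI - V7/V - V - i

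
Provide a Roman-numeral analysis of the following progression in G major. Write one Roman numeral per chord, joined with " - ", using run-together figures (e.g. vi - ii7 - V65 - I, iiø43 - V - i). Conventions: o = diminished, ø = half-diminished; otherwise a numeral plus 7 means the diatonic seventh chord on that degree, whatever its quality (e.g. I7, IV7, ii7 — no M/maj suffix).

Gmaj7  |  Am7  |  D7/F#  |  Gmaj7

Gmaj7: major seventh chord on G = scale degree 1 → I7.
Am7: minor seventh chord on A = scale degree 2 → ii7.
D7/F#: root D is the dominant; dominant seventh chord there is V65.
Gmaj7: root G is the tonic; major seventh chord there is I7.

I7 - ii7 - V65 - I7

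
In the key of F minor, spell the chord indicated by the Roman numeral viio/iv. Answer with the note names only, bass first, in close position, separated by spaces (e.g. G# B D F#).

The slash marks an applied leading-tone chord: viio of iv. In F minor, iv is Bb, so the leading tone to it is A, a half step below.
Building a diminished triad on A gives A-C-Eb.

A C Eb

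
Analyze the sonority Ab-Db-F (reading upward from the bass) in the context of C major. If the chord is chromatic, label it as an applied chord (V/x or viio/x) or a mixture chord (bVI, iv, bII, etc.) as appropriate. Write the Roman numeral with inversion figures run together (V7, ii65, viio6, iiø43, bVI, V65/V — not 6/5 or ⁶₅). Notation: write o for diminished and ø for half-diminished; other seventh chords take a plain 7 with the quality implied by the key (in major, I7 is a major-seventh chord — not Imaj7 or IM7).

The pitches Db-F-Ab form a major triad rooted on Db.
Db is the lowered second degree of C major (diatonic 2 would be D). This is the Neapolitan chord — a major triad on the lowered second degree.
With Ab in the bass the chord is in second inversion, so the figured bass is 64.

bII64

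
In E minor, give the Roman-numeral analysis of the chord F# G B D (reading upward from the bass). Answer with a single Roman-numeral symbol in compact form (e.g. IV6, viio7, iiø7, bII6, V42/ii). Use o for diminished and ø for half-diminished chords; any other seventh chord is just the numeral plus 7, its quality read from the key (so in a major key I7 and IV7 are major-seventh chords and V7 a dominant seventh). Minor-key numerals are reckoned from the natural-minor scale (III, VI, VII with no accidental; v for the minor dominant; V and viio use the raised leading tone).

III42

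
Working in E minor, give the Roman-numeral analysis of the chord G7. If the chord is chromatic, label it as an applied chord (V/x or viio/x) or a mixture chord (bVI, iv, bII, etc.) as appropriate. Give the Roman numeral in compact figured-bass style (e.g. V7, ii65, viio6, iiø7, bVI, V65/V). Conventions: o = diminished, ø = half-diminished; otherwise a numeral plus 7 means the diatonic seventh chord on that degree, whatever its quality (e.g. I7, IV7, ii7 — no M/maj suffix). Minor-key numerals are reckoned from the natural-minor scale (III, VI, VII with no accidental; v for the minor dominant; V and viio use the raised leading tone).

V7/VI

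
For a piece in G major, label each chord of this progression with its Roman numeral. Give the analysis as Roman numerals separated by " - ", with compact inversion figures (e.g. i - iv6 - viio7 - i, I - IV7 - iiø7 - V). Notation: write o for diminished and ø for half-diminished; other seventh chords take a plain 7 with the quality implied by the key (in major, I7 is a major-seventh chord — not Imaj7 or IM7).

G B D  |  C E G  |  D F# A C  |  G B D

G-B-D has root G, degree 1 in G major, so I.
C-E-G: root C is the subdominant; major triad there is IV.
D-F#-A-C has root D, degree 5 in G major, so V7.
G-B-D has root G, degree 1 in G major, so I.

I - IV - V7 - I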